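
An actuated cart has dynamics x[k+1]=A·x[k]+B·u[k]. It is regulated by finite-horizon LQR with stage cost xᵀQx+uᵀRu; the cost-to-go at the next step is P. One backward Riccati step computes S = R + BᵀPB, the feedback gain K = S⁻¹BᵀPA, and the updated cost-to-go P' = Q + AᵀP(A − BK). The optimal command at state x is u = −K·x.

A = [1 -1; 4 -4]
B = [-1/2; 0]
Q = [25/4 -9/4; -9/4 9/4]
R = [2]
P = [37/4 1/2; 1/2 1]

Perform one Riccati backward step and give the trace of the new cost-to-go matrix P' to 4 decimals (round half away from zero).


52.3261

BᵀP = [-4.6250 -0.2500]
S = R + BᵀPB = [2] + [2.3125] = [4.3125]
BᵀPA = [-5.6250 5.6250]
K = S⁻¹·BᵀPA = [-1.3043 1.3043]
A−BK = [0.3478 -0.3478; 4.0000 -4.0000]
AᵀP(A−BK) = [21.9130 -21.9130; -21.9130 21.9130]
P' = Q + AᵀP(A−BK) = [28.1630 -24.1630; -24.1630 24.1630]
tr(P') = 52.3261


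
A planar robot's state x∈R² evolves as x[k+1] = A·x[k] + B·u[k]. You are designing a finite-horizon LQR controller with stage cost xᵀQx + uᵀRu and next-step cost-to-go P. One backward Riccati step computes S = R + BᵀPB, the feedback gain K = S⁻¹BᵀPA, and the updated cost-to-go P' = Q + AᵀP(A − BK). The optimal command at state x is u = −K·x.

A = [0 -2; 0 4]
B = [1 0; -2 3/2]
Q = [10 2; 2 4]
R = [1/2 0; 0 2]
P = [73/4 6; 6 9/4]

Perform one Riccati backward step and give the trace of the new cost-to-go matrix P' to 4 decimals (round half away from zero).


15.6703

BᵀP = [6.2500 1.5000; 9.0000 3.3750]
S = R + BᵀPB = [1/2 0; 0 2] + [3.2500 2.2500; 2.2500 5.0625] = [3.7500 2.2500; 2.2500 7.0625]
BᵀPA = [0.0000 -6.5000; 0.0000 -4.5000]
K = S⁻¹·BᵀPA = [0.0000 -1.6703; 0.0000 -0.1050]
A−BK = [0.0000 -0.3297; 0.0000 0.8169]
AᵀP(A−BK) = [0.0000 0.0000; 0.0000 1.6703]
P' = Q + AᵀP(A−BK) = [10.0000 2.0000; 2.0000 5.6703]
tr(P') = 15.6703


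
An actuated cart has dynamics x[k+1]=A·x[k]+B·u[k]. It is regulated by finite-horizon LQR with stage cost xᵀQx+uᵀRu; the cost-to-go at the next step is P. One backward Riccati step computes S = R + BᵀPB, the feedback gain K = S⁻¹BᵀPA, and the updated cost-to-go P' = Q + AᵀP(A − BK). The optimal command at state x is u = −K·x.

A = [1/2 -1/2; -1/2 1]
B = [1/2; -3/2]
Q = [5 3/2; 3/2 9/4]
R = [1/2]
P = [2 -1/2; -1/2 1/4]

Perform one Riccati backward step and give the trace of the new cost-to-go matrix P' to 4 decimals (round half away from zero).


BᵀP = [1.7500 -0.6250]
S = R + BᵀPB = [1/2] + [1.8125] = [2.3125]
BᵀPA = [1.1875 -1.5000]
K = S⁻¹·BᵀPA = [0.5135 -0.6486]
A−BK = [0.2432 -0.1757; 0.2703 0.0270]
AᵀP(A−BK) = [0.2027 -0.2297; -0.2297 0.2770]
P' = Q + AᵀP(A−BK) = [5.2027 1.2703; 1.2703 2.5270]
tr(P') = 7.7297

7.7297


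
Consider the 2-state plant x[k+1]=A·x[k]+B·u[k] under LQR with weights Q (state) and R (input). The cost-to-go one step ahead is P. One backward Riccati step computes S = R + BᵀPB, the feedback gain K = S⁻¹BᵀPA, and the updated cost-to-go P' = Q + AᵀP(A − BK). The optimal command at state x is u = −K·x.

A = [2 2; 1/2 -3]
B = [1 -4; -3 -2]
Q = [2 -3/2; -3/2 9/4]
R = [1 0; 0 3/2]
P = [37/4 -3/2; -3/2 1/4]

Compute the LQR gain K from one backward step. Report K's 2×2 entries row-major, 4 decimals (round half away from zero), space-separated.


BᵀP = [13.7500 -2.2500; -34.0000 5.5000]
S = R + BᵀPB = [1 0; 0 3/2] + [20.5000 -50.5000; -50.5000 125.0000] = [21.5000 -50.5000; -50.5000 126.5000]
BᵀPA = [26.3750 34.2500; -65.2500 -84.5000]
K = S⁻¹·BᵀPA = [0.2437 0.3857; -0.4185 -0.5140]
A−BK = [0.0822 -0.4417; 0.3942 -2.8709]
AᵀP(A−BK) = [0.3263 0.4131; 0.4131 0.6060]
P' = Q + AᵀP(A−BK) = [2.3263 -1.0869; -1.0869 2.8560]
tr(P') = 5.1823

0.2437 0.3857 -0.4185 -0.5140


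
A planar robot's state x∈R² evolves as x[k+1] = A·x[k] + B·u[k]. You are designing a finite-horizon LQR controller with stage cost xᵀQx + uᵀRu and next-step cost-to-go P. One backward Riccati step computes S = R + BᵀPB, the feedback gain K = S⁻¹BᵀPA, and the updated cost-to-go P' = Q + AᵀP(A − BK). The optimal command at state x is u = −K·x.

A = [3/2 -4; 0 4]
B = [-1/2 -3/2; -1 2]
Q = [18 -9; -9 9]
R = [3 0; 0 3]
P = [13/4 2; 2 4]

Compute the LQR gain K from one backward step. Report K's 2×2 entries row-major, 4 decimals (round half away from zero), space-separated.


BᵀP = [-3.6250 -5.0000; -0.8750 5.0000]
S = R + BᵀPB = [3 0; 0 3] + [6.8125 -4.5625; -4.5625 11.3125] = [9.8125 -4.5625; -4.5625 14.3125]
BᵀPA = [-5.4375 -5.5000; -1.3125 23.5000]
K = S⁻¹·BᵀPA = [-0.7006 0.2382; -0.3150 1.7179]
A−BK = [0.6771 -1.3041; -0.0705 0.8025]
AᵀP(A−BK) = [3.0893 -3.9498; -3.9498 12.9404]
P' = Q + AᵀP(A−BK) = [21.0893 -12.9498; -12.9498 21.9404]
tr(P') = 43.0298

-0.7006 0.2382 -0.3150 1.7179


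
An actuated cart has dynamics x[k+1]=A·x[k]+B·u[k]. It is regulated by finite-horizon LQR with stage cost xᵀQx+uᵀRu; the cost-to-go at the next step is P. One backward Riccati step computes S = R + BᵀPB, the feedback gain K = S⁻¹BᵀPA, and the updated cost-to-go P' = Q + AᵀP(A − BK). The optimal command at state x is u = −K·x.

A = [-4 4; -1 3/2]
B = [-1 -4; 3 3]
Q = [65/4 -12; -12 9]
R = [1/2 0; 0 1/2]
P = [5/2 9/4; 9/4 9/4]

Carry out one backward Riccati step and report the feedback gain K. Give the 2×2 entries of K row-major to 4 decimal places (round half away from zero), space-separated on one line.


BᵀP = [4.2500 4.5000; -3.2500 -2.2500]
S = R + BᵀPB = [1/2 0; 0 1/2] + [9.2500 -3.5000; -3.5000 6.2500] = [9.7500 -3.5000; -3.5000 6.7500]
BᵀPA = [-21.5000 23.7500; 15.2500 -16.3750]
K = S⁻¹·BᵀPA = [-1.7130 1.9230; 1.3711 -1.4288]
A−BK = [-0.2287 0.2077; 0.0257 0.0175]
AᵀP(A−BK) = [2.5128 -2.7412; -2.7412 2.9946]
P' = Q + AᵀP(A−BK) = [18.7628 -14.7412; -14.7412 11.9946]
tr(P') = 30.7574

-1.7130 1.9230 1.3711 -1.4288


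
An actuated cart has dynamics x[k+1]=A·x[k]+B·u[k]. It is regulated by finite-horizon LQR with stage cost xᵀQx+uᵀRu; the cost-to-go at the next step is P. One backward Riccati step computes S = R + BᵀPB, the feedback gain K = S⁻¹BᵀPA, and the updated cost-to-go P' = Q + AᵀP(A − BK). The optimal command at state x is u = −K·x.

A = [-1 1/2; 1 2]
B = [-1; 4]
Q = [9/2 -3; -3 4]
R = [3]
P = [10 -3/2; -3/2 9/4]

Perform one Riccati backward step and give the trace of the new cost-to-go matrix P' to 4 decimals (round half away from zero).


BᵀP = [-16.0000 10.5000]
S = R + BᵀPB = [3] + [58.0000] = [61.0000]
BᵀPA = [26.5000 13.0000]
K = S⁻¹·BᵀPA = [0.4344 0.2131]
A−BK = [-0.5656 0.7131; -0.7377 1.1475]
AᵀP(A−BK) = [3.7377 -3.8975; -3.8975 5.7295]
P' = Q + AᵀP(A−BK) = [8.2377 -6.8975; -6.8975 9.7295]
tr(P') = 17.9672

17.9672


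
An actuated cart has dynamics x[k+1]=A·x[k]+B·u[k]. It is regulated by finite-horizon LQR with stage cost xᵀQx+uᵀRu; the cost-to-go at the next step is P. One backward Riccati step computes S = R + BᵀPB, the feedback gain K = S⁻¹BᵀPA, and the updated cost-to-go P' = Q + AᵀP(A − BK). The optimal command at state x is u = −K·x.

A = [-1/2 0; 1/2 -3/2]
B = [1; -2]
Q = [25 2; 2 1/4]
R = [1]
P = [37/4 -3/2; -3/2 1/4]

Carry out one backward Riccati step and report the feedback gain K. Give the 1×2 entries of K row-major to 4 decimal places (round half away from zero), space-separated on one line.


-0.4130 0.1739

BᵀP = [12.2500 -2.0000]
S = R + BᵀPB = [1] + [16.2500] = [17.2500]
BᵀPA = [-7.1250 3.0000]
K = S⁻¹·BᵀPA = [-0.4130 0.1739]
A−BK = [-0.0870 -0.1739; -0.3261 -1.1522]
AᵀP(A−BK) = [0.1821 -0.0734; -0.0734 0.0408]
P' = Q + AᵀP(A−BK) = [25.1821 1.9266; 1.9266 0.2908]
tr(P') = 25.4728


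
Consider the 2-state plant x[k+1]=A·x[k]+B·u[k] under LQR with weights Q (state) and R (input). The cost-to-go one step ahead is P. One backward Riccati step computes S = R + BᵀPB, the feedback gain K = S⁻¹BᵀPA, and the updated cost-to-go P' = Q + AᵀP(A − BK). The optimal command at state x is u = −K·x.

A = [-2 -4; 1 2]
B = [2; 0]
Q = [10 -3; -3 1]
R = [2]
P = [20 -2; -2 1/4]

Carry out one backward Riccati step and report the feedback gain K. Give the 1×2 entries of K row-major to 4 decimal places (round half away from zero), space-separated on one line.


-1.0244 -2.0488

BᵀP = [40.0000 -4.0000]
S = R + BᵀPB = [2] + [80.0000] = [82.0000]
BᵀPA = [-84.0000 -168.0000]
K = S⁻¹·BᵀPA = [-1.0244 -2.0488]
A−BK = [0.0488 0.0976; 1.0000 2.0000]
AᵀP(A−BK) = [2.2012 4.4024; 4.4024 8.8049]
P' = Q + AᵀP(A−BK) = [12.2012 1.4024; 1.4024 9.8049]
tr(P') = 22.0061


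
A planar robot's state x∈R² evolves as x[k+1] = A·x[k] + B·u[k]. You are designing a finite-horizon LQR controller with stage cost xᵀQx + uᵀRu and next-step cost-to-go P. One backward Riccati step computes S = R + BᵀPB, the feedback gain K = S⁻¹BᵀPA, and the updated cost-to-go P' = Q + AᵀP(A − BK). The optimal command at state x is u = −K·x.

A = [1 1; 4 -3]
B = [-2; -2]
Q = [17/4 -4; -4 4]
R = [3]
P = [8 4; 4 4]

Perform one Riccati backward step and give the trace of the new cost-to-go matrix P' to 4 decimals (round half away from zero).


BᵀP = [-24.0000 -16.0000]
S = R + BᵀPB = [3] + [80.0000] = [83.0000]
BᵀPA = [-88.0000 24.0000]
K = S⁻¹·BᵀPA = [-1.0602 0.2892]
A−BK = [-1.1205 1.5783; 1.8795 -2.4217]
AᵀP(A−BK) = [10.6988 -10.5542; -10.5542 13.0602]
P' = Q + AᵀP(A−BK) = [14.9488 -14.5542; -14.5542 17.0602]
tr(P') = 32.0090

32.0090


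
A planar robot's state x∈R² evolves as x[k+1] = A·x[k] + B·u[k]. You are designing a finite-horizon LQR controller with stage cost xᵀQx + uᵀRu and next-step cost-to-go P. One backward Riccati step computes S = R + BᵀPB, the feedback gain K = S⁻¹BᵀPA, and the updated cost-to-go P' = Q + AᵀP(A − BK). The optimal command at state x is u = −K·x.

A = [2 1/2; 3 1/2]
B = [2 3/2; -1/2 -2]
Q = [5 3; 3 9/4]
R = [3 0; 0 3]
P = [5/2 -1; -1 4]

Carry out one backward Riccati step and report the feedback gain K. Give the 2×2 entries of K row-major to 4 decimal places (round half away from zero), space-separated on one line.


1.0871 0.2365 -1.1320 -0.1867

BᵀP = [5.5000 -4.0000; 5.7500 -9.5000]
S = R + BᵀPB = [3 0; 0 3] + [13.0000 16.2500; 16.2500 27.6250] = [16.0000 16.2500; 16.2500 30.6250]
BᵀPA = [-1.0000 0.7500; -17.0000 -1.8750]
K = S⁻¹·BᵀPA = [1.0871 0.2365; -1.1320 -0.1867]
A−BK = [1.5237 0.3071; 1.2797 0.2448]
AᵀP(A−BK) = [15.8440 3.0622; 3.0622 0.5975]
P' = Q + AᵀP(A−BK) = [20.8440 6.0622; 6.0622 2.8475]
tr(P') = 23.6915


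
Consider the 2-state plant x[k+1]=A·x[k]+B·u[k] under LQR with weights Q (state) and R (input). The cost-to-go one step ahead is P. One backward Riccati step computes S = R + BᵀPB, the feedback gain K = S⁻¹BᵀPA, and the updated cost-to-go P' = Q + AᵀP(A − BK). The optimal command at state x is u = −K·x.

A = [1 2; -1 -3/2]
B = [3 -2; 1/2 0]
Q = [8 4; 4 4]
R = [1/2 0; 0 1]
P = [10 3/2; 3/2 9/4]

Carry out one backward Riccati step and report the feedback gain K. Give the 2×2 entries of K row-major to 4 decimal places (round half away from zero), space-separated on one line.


-0.1132 -0.0566 -0.5844 -0.9508

BᵀP = [30.7500 5.6250; -20.0000 -3.0000]
S = R + BᵀPB = [1/2 0; 0 1] + [95.0625 -61.5000; -61.5000 40.0000] = [95.5625 -61.5000; -61.5000 41.0000]
BᵀPA = [25.1250 53.0625; -17.0000 -35.5000]
K = S⁻¹·BᵀPA = [-0.1132 -0.0566; -0.5844 -0.9508]
A−BK = [0.1707 0.2683; -0.9434 -1.4717]
AᵀP(A−BK) = [2.1588 3.3843; 3.3843 5.3141]
P' = Q + AᵀP(A−BK) = [10.1588 7.3843; 7.3843 9.3141]
tr(P') = 19.4728


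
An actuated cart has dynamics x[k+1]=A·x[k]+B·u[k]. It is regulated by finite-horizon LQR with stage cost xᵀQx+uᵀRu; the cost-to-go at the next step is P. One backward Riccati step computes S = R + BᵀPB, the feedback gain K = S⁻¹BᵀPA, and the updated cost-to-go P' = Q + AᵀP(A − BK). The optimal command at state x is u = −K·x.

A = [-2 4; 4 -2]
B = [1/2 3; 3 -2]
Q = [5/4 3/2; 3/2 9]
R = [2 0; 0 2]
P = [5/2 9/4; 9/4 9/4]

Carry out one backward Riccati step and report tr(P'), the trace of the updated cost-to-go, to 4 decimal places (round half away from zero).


BᵀP = [8.0000 7.8750; 3.0000 2.2500]
S = R + BᵀPB = [2 0; 0 2] + [27.6250 8.2500; 8.2500 4.5000] = [29.6250 8.2500; 8.2500 6.5000]
BᵀPA = [15.5000 16.2500; 3.0000 7.5000]
K = S⁻¹·BᵀPA = [0.6104 0.3514; -0.3133 0.7078]
A−BK = [-1.3655 1.7008; 1.5422 -1.6386]
AᵀP(A−BK) = [1.4779 -0.5703; -0.5703 1.9809]
P' = Q + AᵀP(A−BK) = [2.7279 0.9297; 0.9297 10.9809]
tr(P') = 13.7088

13.7088


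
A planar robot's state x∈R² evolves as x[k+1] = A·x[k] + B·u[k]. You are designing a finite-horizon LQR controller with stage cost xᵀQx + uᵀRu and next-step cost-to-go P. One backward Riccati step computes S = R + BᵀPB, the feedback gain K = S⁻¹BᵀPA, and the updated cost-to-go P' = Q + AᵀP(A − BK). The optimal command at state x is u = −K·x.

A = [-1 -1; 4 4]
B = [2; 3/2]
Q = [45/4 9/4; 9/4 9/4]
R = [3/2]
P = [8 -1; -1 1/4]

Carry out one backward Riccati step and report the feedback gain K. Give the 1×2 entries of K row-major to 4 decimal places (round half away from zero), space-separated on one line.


BᵀP = [14.5000 -1.6250]
S = R + BᵀPB = [3/2] + [26.5625] = [28.0625]
BᵀPA = [-21.0000 -21.0000]
K = S⁻¹·BᵀPA = [-0.7483 -0.7483]
A−BK = [0.4967 0.4967; 5.1225 5.1225]
AᵀP(A−BK) = [4.2851 4.2851; 4.2851 4.2851]
P' = Q + AᵀP(A−BK) = [15.5351 6.5351; 6.5351 6.5351]
tr(P') = 22.0702

-0.7483 -0.7483


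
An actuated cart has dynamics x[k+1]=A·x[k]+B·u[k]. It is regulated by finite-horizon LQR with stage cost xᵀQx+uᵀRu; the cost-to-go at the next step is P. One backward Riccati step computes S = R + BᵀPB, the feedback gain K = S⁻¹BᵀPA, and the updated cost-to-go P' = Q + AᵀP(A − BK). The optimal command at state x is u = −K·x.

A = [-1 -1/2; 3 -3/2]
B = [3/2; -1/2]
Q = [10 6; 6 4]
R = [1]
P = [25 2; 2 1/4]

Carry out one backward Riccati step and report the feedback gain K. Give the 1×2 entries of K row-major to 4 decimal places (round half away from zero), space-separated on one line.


BᵀP = [36.5000 2.8750]
S = R + BᵀPB = [1] + [53.3125] = [54.3125]
BᵀPA = [-27.8750 -22.5625]
K = S⁻¹·BᵀPA = [-0.5132 -0.4154]
A−BK = [-0.2301 0.1231; 2.7434 -1.7077]
AᵀP(A−BK) = [0.9436 -0.2048; -0.2048 0.4396]
P' = Q + AᵀP(A−BK) = [10.9436 5.7952; 5.7952 4.4396]
tr(P') = 15.3832

-0.5132 -0.4154


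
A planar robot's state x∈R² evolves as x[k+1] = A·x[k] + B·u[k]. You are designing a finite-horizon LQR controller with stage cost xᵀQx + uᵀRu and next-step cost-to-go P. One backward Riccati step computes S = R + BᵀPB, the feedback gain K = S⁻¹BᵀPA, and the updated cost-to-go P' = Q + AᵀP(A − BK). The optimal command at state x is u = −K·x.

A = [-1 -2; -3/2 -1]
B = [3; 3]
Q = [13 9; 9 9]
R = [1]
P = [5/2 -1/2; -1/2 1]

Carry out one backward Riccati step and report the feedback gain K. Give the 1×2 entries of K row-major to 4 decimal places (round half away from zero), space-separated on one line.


-0.3511 -0.5745

BᵀP = [6.0000 1.5000]
S = R + BᵀPB = [1] + [22.5000] = [23.5000]
BᵀPA = [-8.2500 -13.5000]
K = S⁻¹·BᵀPA = [-0.3511 -0.5745]
A−BK = [0.0532 -0.2766; -0.4468 0.7234]
AᵀP(A−BK) = [0.3537 -0.2394; -0.2394 1.2447]
P' = Q + AᵀP(A−BK) = [13.3537 8.7606; 8.7606 10.2447]
tr(P') = 23.5984


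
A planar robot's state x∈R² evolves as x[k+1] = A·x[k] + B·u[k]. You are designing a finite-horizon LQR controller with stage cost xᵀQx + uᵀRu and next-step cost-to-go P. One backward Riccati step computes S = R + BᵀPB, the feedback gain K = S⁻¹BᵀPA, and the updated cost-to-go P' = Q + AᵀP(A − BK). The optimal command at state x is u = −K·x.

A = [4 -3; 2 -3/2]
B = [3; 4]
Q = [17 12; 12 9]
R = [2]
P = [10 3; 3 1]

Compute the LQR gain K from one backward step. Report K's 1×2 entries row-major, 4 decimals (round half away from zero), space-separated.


BᵀP = [42.0000 13.0000]
S = R + BᵀPB = [2] + [178.0000] = [180.0000]
BᵀPA = [194.0000 -145.5000]
K = S⁻¹·BᵀPA = [1.0778 -0.8083]
A−BK = [0.7667 -0.5750; -2.3111 1.7333]
AᵀP(A−BK) = [2.9111 -2.1833; -2.1833 1.6375]
P' = Q + AᵀP(A−BK) = [19.9111 9.8167; 9.8167 10.6375]
tr(P') = 30.5486

1.0778 -0.8083


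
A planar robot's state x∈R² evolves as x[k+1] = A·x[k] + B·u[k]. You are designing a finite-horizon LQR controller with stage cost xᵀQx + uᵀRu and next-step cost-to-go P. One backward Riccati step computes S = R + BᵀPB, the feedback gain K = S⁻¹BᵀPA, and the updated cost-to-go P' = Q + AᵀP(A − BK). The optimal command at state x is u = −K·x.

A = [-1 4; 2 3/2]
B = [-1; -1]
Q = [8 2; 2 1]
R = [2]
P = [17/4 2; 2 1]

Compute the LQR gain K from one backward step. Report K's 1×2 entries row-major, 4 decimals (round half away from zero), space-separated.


0.0222 -2.6222

BᵀP = [-6.2500 -3.0000]
S = R + BᵀPB = [2] + [9.2500] = [11.2500]
BᵀPA = [0.2500 -29.5000]
K = S⁻¹·BᵀPA = [0.0222 -2.6222]
A−BK = [-0.9778 1.3778; 2.0222 -1.1222]
AᵀP(A−BK) = [0.2444 -0.3444; -0.3444 16.8944]
P' = Q + AᵀP(A−BK) = [8.2444 1.6556; 1.6556 17.8944]
tr(P') = 26.1389


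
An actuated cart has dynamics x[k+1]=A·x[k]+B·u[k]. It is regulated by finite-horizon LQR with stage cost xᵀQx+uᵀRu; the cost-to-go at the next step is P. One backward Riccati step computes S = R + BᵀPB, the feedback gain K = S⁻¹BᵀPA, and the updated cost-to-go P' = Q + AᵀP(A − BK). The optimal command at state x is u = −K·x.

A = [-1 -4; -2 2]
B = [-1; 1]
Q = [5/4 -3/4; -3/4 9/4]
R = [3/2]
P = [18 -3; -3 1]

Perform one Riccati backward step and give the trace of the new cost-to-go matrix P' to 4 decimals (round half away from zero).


BᵀP = [-21.0000 4.0000]
S = R + BᵀPB = [3/2] + [25.0000] = [26.5000]
BᵀPA = [13.0000 92.0000]
K = S⁻¹·BᵀPA = [0.4906 3.4717]
A−BK = [-0.5094 -0.5283; -2.4906 -1.4717]
AᵀP(A−BK) = [3.6226 4.8679; 4.8679 20.6038]
P' = Q + AᵀP(A−BK) = [4.8726 4.1179; 4.1179 22.8538]
tr(P') = 27.7264

27.7264


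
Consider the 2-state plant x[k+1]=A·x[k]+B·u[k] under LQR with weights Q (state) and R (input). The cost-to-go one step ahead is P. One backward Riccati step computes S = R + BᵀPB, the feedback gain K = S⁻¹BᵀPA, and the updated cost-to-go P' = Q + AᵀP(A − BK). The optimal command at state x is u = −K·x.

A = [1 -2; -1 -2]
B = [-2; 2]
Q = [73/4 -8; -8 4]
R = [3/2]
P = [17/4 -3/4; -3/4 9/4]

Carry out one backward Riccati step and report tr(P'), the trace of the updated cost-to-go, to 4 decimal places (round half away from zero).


BᵀP = [-10.0000 6.0000]
S = R + BᵀPB = [3/2] + [32.0000] = [33.5000]
BᵀPA = [-16.0000 8.0000]
K = S⁻¹·BᵀPA = [-0.4776 0.2388]
A−BK = [0.0448 -1.5224; -0.0448 -2.4776]
AᵀP(A−BK) = [0.3582 -0.1791; -0.1791 18.0896]
P' = Q + AᵀP(A−BK) = [18.6082 -8.1791; -8.1791 22.0896]
tr(P') = 40.6978

40.6978


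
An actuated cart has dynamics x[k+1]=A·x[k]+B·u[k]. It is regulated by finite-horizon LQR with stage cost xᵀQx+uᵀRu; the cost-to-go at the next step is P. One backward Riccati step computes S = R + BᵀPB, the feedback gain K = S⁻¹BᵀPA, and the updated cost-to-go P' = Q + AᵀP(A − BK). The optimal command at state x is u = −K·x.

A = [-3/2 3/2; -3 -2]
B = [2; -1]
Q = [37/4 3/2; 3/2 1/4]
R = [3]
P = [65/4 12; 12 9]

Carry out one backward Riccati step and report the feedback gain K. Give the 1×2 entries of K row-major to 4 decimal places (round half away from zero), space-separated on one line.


-2.6121 0.0259

BᵀP = [20.5000 15.0000]
S = R + BᵀPB = [3] + [26.0000] = [29.0000]
BᵀPA = [-75.7500 0.7500]
K = S⁻¹·BᵀPA = [-2.6121 0.0259]
A−BK = [3.7241 1.4483; -5.6121 -1.9741]
AᵀP(A−BK) = [27.6983 1.3966; 1.3966 0.5431]
P' = Q + AᵀP(A−BK) = [36.9483 2.8966; 2.8966 0.7931]
tr(P') = 37.7414


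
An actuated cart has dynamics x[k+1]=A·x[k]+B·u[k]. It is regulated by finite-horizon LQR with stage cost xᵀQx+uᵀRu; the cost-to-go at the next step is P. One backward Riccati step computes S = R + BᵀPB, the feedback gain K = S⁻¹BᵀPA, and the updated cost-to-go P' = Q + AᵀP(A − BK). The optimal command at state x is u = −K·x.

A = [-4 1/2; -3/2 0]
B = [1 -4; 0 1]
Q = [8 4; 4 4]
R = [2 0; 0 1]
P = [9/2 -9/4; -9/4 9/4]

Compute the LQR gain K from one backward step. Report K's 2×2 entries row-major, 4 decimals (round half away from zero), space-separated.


-0.3328 0.0244 0.6154 -0.1033

BᵀP = [4.5000 -2.2500; -20.2500 11.2500]
S = R + BᵀPB = [2 0; 0 1] + [4.5000 -20.2500; -20.2500 92.2500] = [6.5000 -20.2500; -20.2500 93.2500]
BᵀPA = [-14.6250 2.2500; 64.1250 -10.1250]
K = S⁻¹·BᵀPA = [-0.3328 0.0244; 0.6154 -0.1033]
A−BK = [-1.2056 0.0625; -2.1154 0.1033]
AᵀP(A−BK) = [5.7329 -0.3328; -0.3328 0.0244]
P' = Q + AᵀP(A−BK) = [13.7329 3.6672; 3.6672 4.0244]
tr(P') = 17.7573


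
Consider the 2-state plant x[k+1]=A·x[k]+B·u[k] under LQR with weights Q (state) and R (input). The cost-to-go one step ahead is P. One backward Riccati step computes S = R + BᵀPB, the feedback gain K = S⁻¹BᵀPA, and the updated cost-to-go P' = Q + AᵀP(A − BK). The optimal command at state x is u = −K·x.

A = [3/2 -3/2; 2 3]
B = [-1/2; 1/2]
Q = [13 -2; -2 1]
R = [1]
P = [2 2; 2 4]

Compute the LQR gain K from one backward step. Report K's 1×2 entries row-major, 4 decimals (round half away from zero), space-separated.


1.3333 2.0000

BᵀP = [0.0000 1.0000]
S = R + BᵀPB = [1] + [0.5000] = [1.5000]
BᵀPA = [2.0000 3.0000]
K = S⁻¹·BᵀPA = [1.3333 2.0000]
A−BK = [2.1667 -0.5000; 1.3333 2.0000]
AᵀP(A−BK) = [29.8333 18.5000; 18.5000 16.5000]
P' = Q + AᵀP(A−BK) = [42.8333 16.5000; 16.5000 17.5000]
tr(P') = 60.3333


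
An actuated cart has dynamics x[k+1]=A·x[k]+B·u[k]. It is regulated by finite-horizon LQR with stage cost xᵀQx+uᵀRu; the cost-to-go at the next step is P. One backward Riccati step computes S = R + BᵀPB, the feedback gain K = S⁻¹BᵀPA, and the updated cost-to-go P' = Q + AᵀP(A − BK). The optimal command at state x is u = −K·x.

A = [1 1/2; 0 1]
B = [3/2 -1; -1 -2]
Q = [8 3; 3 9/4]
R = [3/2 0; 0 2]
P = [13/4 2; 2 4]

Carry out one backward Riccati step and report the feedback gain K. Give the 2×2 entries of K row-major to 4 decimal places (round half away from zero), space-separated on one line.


BᵀP = [2.8750 -1.0000; -7.2500 -10.0000]
S = R + BᵀPB = [3/2 0; 0 2] + [5.3125 -0.8750; -0.8750 27.2500] = [6.8125 -0.8750; -0.8750 29.2500]
BᵀPA = [2.8750 0.4375; -7.2500 -13.6250]
K = S⁻¹·BᵀPA = [0.3917 0.0044; -0.2361 -0.4657]
A−BK = [0.1763 0.0277; -0.0806 0.0730]
AᵀP(A−BK) = [0.4118 0.2361; 0.2361 0.4657]
P' = Q + AᵀP(A−BK) = [8.4118 3.2361; 3.2361 2.7157]
tr(P') = 11.1275

0.3917 0.0044 -0.2361 -0.4657


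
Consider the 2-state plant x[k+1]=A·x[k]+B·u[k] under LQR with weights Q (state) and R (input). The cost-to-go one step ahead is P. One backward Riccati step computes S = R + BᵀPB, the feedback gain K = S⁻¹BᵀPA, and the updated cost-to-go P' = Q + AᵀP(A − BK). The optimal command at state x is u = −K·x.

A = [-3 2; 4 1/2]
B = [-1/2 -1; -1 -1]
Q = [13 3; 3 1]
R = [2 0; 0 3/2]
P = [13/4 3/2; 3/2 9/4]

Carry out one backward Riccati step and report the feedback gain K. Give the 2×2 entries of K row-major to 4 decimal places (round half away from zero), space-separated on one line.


BᵀP = [-3.1250 -3.0000; -4.7500 -3.7500]
S = R + BᵀPB = [2 0; 0 3/2] + [4.5625 6.1250; 6.1250 8.5000] = [6.5625 6.1250; 6.1250 10.0000]
BᵀPA = [-2.6250 -7.7500; -0.7500 -11.3750]
K = S⁻¹·BᵀPA = [-0.7704 -0.2785; 0.3969 -0.9669]
A−BK = [-2.9883 0.8938; 3.6265 -0.7454]
AᵀP(A−BK) = [27.5253 -6.7062; -6.7062 3.4054]
P' = Q + AᵀP(A−BK) = [40.5253 -3.7062; -3.7062 4.4054]
tr(P') = 44.9307

-0.7704 -0.2785 0.3969 -0.9669


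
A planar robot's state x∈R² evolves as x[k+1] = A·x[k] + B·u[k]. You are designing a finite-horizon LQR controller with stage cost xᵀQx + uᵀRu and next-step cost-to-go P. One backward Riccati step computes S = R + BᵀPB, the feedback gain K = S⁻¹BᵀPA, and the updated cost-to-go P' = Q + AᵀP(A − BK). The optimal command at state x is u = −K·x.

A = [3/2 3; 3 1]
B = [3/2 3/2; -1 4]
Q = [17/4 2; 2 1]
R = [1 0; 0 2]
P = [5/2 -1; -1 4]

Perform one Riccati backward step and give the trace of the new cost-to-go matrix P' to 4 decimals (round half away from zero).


8.8554

BᵀP = [4.7500 -5.5000; -0.2500 14.5000]
S = R + BᵀPB = [1 0; 0 2] + [12.6250 -14.8750; -14.8750 57.6250] = [13.6250 -14.8750; -14.8750 59.6250]
BᵀPA = [-9.3750 8.7500; 43.1250 13.7500]
K = S⁻¹·BᵀPA = [0.1396 1.2286; 0.7581 0.5371]
A−BK = [0.1535 0.3514; 0.1072 0.0801]
AᵀP(A−BK) = [1.2409 1.1051; 1.1051 2.3646]
P' = Q + AᵀP(A−BK) = [5.4909 3.1051; 3.1051 3.3646]
tr(P') = 8.8554


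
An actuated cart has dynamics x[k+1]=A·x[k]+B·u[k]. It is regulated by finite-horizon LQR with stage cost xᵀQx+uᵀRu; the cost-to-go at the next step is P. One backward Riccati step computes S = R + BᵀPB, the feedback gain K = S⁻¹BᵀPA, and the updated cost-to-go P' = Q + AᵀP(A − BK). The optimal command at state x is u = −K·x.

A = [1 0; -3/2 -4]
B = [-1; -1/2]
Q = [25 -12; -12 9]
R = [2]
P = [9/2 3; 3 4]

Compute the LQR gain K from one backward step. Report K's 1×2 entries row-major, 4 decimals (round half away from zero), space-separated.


0.1429 1.9048

BᵀP = [-6.0000 -5.0000]
S = R + BᵀPB = [2] + [8.5000] = [10.5000]
BᵀPA = [1.5000 20.0000]
K = S⁻¹·BᵀPA = [0.1429 1.9048]
A−BK = [1.1429 1.9048; -1.4286 -3.0476]
AᵀP(A−BK) = [4.2857 9.1429; 9.1429 25.9048]
P' = Q + AᵀP(A−BK) = [29.2857 -2.8571; -2.8571 34.9048]
tr(P') = 64.1905


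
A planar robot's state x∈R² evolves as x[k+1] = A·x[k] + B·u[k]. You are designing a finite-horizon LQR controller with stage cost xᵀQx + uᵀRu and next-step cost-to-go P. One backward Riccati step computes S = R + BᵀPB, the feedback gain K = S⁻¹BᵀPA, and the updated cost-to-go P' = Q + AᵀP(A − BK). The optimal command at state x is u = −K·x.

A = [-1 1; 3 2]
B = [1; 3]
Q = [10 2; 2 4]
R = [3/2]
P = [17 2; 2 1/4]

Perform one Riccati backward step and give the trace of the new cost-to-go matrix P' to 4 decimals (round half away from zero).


BᵀP = [23.0000 2.7500]
S = R + BᵀPB = [3/2] + [31.2500] = [32.7500]
BᵀPA = [-14.7500 28.5000]
K = S⁻¹·BᵀPA = [-0.4504 0.8702]
A−BK = [-0.5496 0.1298; 4.3511 -0.6107]
AᵀP(A−BK) = [0.6069 -0.6641; -0.6641 1.1985]
P' = Q + AᵀP(A−BK) = [10.6069 1.3359; 1.3359 5.1985]
tr(P') = 15.8053

15.8053


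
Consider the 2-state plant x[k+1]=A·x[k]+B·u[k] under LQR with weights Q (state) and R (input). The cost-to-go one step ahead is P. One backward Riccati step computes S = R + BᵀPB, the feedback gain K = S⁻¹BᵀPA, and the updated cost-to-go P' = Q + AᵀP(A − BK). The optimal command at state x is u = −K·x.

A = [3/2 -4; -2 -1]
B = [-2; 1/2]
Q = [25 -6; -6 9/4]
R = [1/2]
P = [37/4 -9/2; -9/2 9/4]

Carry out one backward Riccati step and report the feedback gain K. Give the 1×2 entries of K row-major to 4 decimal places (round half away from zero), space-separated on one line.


BᵀP = [-20.7500 10.1250]
S = R + BᵀPB = [1/2] + [46.5625] = [47.0625]
BᵀPA = [-51.3750 72.8750]
K = S⁻¹·BᵀPA = [-1.0916 1.5485]
A−BK = [-0.6833 -0.9031; -1.4542 -1.7742]
AᵀP(A−BK) = [0.7298 -0.6972; -0.6972 1.4050]
P' = Q + AᵀP(A−BK) = [25.7298 -6.6972; -6.6972 3.6550]
tr(P') = 29.3849

-1.0916 1.5485


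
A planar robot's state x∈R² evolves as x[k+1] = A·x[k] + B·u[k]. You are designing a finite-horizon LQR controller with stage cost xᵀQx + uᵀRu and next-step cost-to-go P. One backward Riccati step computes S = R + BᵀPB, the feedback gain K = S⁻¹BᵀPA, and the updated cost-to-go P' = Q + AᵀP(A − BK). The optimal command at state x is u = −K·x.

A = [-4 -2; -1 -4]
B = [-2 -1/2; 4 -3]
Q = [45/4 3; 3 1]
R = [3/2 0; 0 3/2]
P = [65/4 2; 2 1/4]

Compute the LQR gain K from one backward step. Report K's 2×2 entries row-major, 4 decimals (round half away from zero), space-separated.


1.9603 1.1656 1.2014 0.7589

BᵀP = [-24.5000 -3.0000; -14.1250 -1.7500]
S = R + BᵀPB = [3/2 0; 0 3/2] + [37.0000 21.2500; 21.2500 12.3125] = [38.5000 21.2500; 21.2500 13.8125]
BᵀPA = [101.0000 61.0000; 58.2500 35.2500]
K = S⁻¹·BᵀPA = [1.9603 1.1656; 1.2014 0.7589]
A−BK = [0.5212 0.7106; -5.2369 -6.3857]
AᵀP(A−BK) = [8.2816 5.0744; 5.0744 3.1508]
P' = Q + AᵀP(A−BK) = [19.5316 8.0744; 8.0744 4.1508]
tr(P') = 23.6823


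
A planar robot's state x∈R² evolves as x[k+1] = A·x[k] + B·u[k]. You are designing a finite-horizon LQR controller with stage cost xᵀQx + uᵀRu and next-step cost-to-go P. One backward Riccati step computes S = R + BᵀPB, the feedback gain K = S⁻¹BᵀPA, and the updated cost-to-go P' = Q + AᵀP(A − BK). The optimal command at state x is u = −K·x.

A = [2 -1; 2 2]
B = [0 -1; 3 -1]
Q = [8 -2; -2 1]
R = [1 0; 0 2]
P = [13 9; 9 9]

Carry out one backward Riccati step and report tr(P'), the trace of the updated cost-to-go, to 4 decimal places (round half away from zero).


BᵀP = [27.0000 27.0000; -22.0000 -18.0000]
S = R + BᵀPB = [1 0; 0 2] + [81.0000 -54.0000; -54.0000 40.0000] = [82.0000 -54.0000; -54.0000 42.0000]
BᵀPA = [108.0000 27.0000; -80.0000 -14.0000]
K = S⁻¹·BᵀPA = [0.4091 0.7159; -1.3788 0.5871]
A−BK = [0.6212 -0.4129; -0.6061 0.4394]
AᵀP(A−BK) = [5.5152 -2.3485; -2.3485 1.8902]
P' = Q + AᵀP(A−BK) = [13.5152 -4.3485; -4.3485 2.8902]
tr(P') = 16.4053

16.4053


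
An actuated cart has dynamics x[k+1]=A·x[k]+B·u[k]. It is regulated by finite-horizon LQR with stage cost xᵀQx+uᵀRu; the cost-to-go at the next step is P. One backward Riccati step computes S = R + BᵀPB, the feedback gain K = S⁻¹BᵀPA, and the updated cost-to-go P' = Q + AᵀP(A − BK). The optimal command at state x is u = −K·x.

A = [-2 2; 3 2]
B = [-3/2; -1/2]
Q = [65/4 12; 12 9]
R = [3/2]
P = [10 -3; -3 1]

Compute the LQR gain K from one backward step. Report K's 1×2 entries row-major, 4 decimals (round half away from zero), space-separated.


1.9747 -0.9620

BᵀP = [-13.5000 4.0000]
S = R + BᵀPB = [3/2] + [18.2500] = [19.7500]
BᵀPA = [39.0000 -19.0000]
K = S⁻¹·BᵀPA = [1.9747 -0.9620]
A−BK = [0.9620 0.5570; 3.9873 1.5190]
AᵀP(A−BK) = [7.9873 -2.4810; -2.4810 1.7215]
P' = Q + AᵀP(A−BK) = [24.2373 9.5190; 9.5190 10.7215]
tr(P') = 34.9589


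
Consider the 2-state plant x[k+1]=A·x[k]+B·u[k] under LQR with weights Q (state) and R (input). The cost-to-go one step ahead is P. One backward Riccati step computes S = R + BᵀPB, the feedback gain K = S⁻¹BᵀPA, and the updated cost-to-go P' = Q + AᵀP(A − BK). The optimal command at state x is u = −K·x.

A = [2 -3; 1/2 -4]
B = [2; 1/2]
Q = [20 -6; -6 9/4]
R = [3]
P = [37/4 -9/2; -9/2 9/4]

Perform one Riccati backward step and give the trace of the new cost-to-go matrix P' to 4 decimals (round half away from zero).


BᵀP = [16.2500 -7.8750]
S = R + BᵀPB = [3] + [28.5625] = [31.5625]
BᵀPA = [28.5625 -17.2500]
K = S⁻¹·BᵀPA = [0.9050 -0.5465]
A−BK = [0.1901 -1.9069; 0.0475 -3.7267]
AᵀP(A−BK) = [2.7149 -1.6396; -1.6396 1.8223]
P' = Q + AᵀP(A−BK) = [22.7149 -7.6396; -7.6396 4.0723]
tr(P') = 26.7871

26.7871


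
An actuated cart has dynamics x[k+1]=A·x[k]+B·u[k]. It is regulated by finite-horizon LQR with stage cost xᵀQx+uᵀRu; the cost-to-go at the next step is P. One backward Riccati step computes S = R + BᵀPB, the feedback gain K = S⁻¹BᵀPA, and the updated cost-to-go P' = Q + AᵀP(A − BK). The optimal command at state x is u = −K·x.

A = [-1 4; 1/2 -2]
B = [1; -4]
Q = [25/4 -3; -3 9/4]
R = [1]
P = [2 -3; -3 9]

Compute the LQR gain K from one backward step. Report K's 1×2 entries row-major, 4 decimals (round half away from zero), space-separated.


BᵀP = [14.0000 -39.0000]
S = R + BᵀPB = [1] + [170.0000] = [171.0000]
BᵀPA = [-33.5000 134.0000]
K = S⁻¹·BᵀPA = [-0.1959 0.7836]
A−BK = [-0.8041 3.2164; -0.2836 1.1345]
AᵀP(A−BK) = [0.6871 -2.7485; -2.7485 10.9942]
P' = Q + AᵀP(A−BK) = [6.9371 -5.7485; -5.7485 13.2442]
tr(P') = 20.1813

-0.1959 0.7836


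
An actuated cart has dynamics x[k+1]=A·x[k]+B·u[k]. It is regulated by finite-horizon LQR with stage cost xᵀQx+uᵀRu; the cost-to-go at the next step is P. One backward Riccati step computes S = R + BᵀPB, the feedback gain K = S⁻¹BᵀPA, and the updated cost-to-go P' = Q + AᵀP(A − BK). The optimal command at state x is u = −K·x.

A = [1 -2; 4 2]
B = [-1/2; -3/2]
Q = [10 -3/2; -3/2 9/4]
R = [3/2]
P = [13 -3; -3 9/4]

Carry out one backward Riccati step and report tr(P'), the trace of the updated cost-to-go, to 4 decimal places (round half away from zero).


BᵀP = [-2.0000 -1.8750]
S = R + BᵀPB = [3/2] + [3.8125] = [5.3125]
BᵀPA = [-9.5000 0.2500]
K = S⁻¹·BᵀPA = [-1.7882 0.0471]
A−BK = [0.1059 -1.9765; 1.3176 2.0706]
AᵀP(A−BK) = [8.0118 10.4471; 10.4471 84.9882]
P' = Q + AᵀP(A−BK) = [18.0118 8.9471; 8.9471 87.2382]
tr(P') = 105.2500

105.2500


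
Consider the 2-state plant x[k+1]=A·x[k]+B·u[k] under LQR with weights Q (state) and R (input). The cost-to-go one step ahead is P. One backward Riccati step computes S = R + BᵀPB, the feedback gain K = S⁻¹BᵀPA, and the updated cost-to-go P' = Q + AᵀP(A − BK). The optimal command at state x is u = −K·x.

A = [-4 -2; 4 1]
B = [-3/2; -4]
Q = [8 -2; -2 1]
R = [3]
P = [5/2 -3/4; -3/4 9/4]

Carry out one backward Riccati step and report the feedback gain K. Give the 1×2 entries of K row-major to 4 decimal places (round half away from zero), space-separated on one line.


BᵀP = [-0.7500 -7.8750]
S = R + BᵀPB = [3] + [32.6250] = [35.6250]
BᵀPA = [-28.5000 -6.3750]
K = S⁻¹·BᵀPA = [-0.8000 -0.1789]
A−BK = [-5.2000 -2.2684; 0.8000 0.2842]
AᵀP(A−BK) = [77.2000 32.9000; 32.9000 14.1092]
P' = Q + AᵀP(A−BK) = [85.2000 30.9000; 30.9000 15.1092]
tr(P') = 100.3092

-0.8000 -0.1789


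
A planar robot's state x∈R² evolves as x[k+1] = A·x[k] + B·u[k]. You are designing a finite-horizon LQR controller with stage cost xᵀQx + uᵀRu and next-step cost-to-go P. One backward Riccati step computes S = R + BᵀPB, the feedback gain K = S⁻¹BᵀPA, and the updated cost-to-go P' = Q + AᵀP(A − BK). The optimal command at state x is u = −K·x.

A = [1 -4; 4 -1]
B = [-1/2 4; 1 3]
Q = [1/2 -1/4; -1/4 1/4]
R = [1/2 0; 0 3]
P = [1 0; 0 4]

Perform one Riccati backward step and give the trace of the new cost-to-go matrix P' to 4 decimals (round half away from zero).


6.6074

BᵀP = [-0.5000 4.0000; 4.0000 12.0000]
S = R + BᵀPB = [1/2 0; 0 3] + [4.2500 10.0000; 10.0000 52.0000] = [4.7500 10.0000; 10.0000 55.0000]
BᵀPA = [15.5000 -2.0000; 52.0000 -28.0000]
K = S⁻¹·BᵀPA = [2.0620 1.0543; 0.5705 -0.7008]
A−BK = [-0.2512 -0.6698; 0.2264 0.0481]
AᵀP(A−BK) = [3.3705 0.0992; 0.0992 2.4868]
P' = Q + AᵀP(A−BK) = [3.8705 -0.1508; -0.1508 2.7368]
tr(P') = 6.6074


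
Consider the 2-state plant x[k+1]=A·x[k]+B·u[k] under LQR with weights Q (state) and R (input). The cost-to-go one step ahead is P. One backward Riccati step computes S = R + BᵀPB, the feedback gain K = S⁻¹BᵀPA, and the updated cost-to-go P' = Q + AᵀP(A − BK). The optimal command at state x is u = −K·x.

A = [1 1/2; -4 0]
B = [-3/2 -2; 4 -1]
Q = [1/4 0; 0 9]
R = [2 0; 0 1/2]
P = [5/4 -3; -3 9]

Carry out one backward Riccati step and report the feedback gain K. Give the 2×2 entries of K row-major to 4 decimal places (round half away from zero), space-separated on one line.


-0.9360 -0.0473 0.2262 -0.1411

BᵀP = [-13.8750 40.5000; 0.5000 -3.0000]
S = R + BᵀPB = [2 0; 0 1/2] + [182.8125 -12.7500; -12.7500 2.0000] = [184.8125 -12.7500; -12.7500 2.5000]
BᵀPA = [-175.8750 -6.9375; 12.5000 0.2500]
K = S⁻¹·BᵀPA = [-0.9360 -0.0473; 0.2262 -0.1411]
A−BK = [0.0484 0.1469; -0.0296 0.0480]
AᵀP(A−BK) = [1.7973 0.0747; 0.0747 0.0198]
P' = Q + AᵀP(A−BK) = [2.0473 0.0747; 0.0747 9.0198]
tr(P') = 11.0672


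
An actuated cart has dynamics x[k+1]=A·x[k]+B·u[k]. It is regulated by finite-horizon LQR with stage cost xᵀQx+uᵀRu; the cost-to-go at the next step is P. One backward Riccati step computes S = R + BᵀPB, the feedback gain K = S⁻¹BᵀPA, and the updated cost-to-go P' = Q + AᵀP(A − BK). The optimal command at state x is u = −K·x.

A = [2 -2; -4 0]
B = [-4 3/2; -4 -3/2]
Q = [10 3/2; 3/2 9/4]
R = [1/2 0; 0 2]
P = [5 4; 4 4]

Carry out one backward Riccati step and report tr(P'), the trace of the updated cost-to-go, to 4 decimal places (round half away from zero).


BᵀP = [-36.0000 -32.0000; 1.5000 0.0000]
S = R + BᵀPB = [1/2 0; 0 2] + [272.0000 -6.0000; -6.0000 2.2500] = [272.5000 -6.0000; -6.0000 4.2500]
BᵀPA = [56.0000 72.0000; 3.0000 -3.0000]
K = S⁻¹·BᵀPA = [0.2281 0.2567; 1.0280 -0.3435]
A−BK = [1.3706 -0.4581; -1.5455 0.5113]
AᵀP(A−BK) = [4.1404 -1.3421; -1.3421 0.4901]
P' = Q + AᵀP(A−BK) = [14.1404 0.1579; 0.1579 2.7401]
tr(P') = 16.8805

16.8805


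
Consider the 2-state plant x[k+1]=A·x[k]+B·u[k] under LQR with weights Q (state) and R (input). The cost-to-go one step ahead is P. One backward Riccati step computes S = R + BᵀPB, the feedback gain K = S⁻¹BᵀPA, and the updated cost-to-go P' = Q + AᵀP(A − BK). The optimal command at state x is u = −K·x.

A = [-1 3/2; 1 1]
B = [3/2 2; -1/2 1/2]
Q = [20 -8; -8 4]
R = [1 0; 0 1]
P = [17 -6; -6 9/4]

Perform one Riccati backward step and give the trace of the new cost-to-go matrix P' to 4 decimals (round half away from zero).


24.7569

BᵀP = [28.5000 -10.1250; 31.0000 -10.8750]
S = R + BᵀPB = [1 0; 0 1] + [47.8125 51.9375; 51.9375 56.5625] = [48.8125 51.9375; 51.9375 57.5625]
BᵀPA = [-38.6250 32.6250; -41.8750 35.6250]
K = S⁻¹·BᵀPA = [-0.4317 0.2468; -0.3379 0.3962]
A−BK = [0.3235 0.3374; 0.9531 0.9253]
AᵀP(A−BK) = [0.4237 -0.1261; -0.1261 0.3332]
P' = Q + AᵀP(A−BK) = [20.4237 -8.1261; -8.1261 4.3332]
tr(P') = 24.7569


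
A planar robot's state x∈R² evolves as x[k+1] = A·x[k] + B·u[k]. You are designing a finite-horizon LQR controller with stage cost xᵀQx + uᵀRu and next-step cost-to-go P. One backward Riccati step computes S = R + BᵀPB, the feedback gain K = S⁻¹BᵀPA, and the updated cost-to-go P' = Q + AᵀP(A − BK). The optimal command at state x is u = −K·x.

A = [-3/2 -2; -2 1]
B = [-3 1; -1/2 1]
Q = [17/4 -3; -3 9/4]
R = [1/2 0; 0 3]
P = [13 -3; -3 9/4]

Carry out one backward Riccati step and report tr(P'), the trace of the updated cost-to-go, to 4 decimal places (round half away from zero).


BᵀP = [-37.5000 7.8750; 10.0000 -0.7500]
S = R + BᵀPB = [1/2 0; 0 3] + [108.5625 -29.6250; -29.6250 9.2500] = [109.0625 -29.6250; -29.6250 12.2500]
BᵀPA = [40.5000 82.8750; -13.5000 -20.7500]
K = S⁻¹·BᵀPA = [0.2098 0.8737; -0.5946 0.4191]
A−BK = [-0.2759 0.2021; -1.3005 1.0177]
AᵀP(A−BK) = [3.7247 -2.7280; -2.7280 2.5361]
P' = Q + AᵀP(A−BK) = [7.9747 -5.7280; -5.7280 4.7861]
tr(P') = 12.7609

12.7609


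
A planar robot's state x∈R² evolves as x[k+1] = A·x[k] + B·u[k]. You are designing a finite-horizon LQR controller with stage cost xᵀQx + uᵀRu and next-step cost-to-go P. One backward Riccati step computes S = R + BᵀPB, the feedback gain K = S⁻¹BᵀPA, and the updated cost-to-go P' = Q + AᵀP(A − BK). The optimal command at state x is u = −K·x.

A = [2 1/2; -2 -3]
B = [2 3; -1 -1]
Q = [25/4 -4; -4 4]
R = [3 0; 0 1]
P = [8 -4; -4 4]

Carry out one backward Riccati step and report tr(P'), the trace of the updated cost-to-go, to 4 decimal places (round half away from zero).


BᵀP = [20.0000 -12.0000; 28.0000 -16.0000]
S = R + BᵀPB = [3 0; 0 1] + [52.0000 72.0000; 72.0000 100.0000] = [55.0000 72.0000; 72.0000 101.0000]
BᵀPA = [64.0000 46.0000; 88.0000 62.0000]
K = S⁻¹·BᵀPA = [0.3450 0.4906; 0.6253 0.2642]
A−BK = [-0.5660 -1.2736; -1.0296 -2.2453]
AᵀP(A−BK) = [2.8895 5.3585; 5.3585 11.0566]
P' = Q + AᵀP(A−BK) = [9.1395 1.3585; 1.3585 15.0566]
tr(P') = 24.1961

24.1961


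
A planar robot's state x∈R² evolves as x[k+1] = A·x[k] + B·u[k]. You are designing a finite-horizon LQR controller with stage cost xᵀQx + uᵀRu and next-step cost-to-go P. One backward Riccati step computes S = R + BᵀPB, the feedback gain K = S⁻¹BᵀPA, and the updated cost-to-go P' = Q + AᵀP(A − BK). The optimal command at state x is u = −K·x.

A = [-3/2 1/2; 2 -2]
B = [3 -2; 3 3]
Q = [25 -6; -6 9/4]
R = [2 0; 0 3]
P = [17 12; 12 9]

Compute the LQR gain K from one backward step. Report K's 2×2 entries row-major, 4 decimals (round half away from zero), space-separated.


BᵀP = [87.0000 63.0000; 2.0000 3.0000]
S = R + BᵀPB = [2 0; 0 3] + [450.0000 15.0000; 15.0000 5.0000] = [452.0000 15.0000; 15.0000 8.0000]
BᵀPA = [-4.5000 -82.5000; 3.0000 -5.0000]
K = S⁻¹·BᵀPA = [-0.0239 -0.1725; 0.4198 -0.3015]
A−BK = [-0.5888 0.4145; 0.8123 -0.5779]
AᵀP(A−BK) = [0.8831 -0.6217; -0.6217 0.5098]
P' = Q + AᵀP(A−BK) = [25.8831 -6.6217; -6.6217 2.7598]
tr(P') = 28.6430

-0.0239 -0.1725 0.4198 -0.3015
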